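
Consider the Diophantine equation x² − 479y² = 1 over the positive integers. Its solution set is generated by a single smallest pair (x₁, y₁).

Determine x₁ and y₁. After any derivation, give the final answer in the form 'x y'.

√479 = [21; 1,7,1,3,2,21,2,3,1,7,1,42, …], period ℓ=12 (even) → k=11
step 0: (21, 1)  from 21·(1,0) + (0,1)
…
step 3: (197, 9)  from 1·(175,8) + (22,1)
step 4: (766, 35)  from 3·(197,9) + (175,8)
step 5: (1729, 79)  from 2·(766,35) + (197,9)
step 6: (37075, 1694)  from 21·(1729,79) + (766,35)
…
step 8: (264712, 12095)  from 3·(75879,3467) + (37075,1694)
step 9: (340591, 15562)  from 1·(264712,12095) + (75879,3467)
step 10: (2648849, 121029)  from 7·(340591,15562) + (264712,12095)
step 11: (2989440, 136591)  from 1·(2648849,121029) + (340591,15562)
→ (2989440, 136591).  Check: 2989440²=8936751513600, 479·136591²=8936751513599, difference 1.

2989440 136591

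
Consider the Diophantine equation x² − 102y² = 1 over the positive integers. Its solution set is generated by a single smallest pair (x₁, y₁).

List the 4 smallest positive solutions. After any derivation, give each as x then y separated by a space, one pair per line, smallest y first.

√102 = [10; 10,20, …], period ℓ=2 (even) → k=1
step 0: (10, 1)  from 10·(1,0) + (0,1)
step 1: (101, 10)  from 10·(10,1) + (1,0)
fundamental: x₁=101, y₁=10  (since 10201 − 102·100 = 1)
(101+10√102)^2 = 20401 + 2020√102
(101+10√102)^3 = 4120901 + 408030√102
(101+10√102)^4 = 832401601 + 82420040√102

101 10
20401 2020
4120901 408030
832401601 82420040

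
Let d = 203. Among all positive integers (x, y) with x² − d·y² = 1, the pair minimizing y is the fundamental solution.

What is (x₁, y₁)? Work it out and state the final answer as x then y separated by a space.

57 4

√203 → a₀=14, period (4,28); ℓ=2 even so k=1
step 0: (14, 1)  from 14·(1,0) + (0,1)
step 1: (57, 4)  from 4·(14,1) + (1,0)
→ (57, 4).  Check: 57²=3249, 203·4²=3248, difference 1.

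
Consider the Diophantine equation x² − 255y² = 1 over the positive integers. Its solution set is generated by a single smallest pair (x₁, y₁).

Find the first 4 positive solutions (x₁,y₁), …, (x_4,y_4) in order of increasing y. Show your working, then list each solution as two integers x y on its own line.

16 1
511 32
16336 1023
522241 32704

√255 → a₀=15, period (1,30); ℓ=2 even so k=1
a_0=15:  p_0=15·1+0=15,  q_0=15·0+1=1
a_1=1:  p_1=1·15+1=16,  q_1=1·1+0=1
→ (16, 1).  Check: 16²=256, 255·1²=255, difference 1.
(16+1√255)^2 = 511 + 32√255
(16+1√255)^3 = 16336 + 1023√255
(16+1√255)^4 = 522241 + 32704√255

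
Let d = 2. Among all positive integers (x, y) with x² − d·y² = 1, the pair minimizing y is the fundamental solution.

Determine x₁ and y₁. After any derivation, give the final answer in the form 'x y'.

3 2

[1; 2] for √2; ℓ=1 ⇒ convergent index 1
a_0=1:  p_0=1·1+0=1,  q_0=1·0+1=1
a_1=2:  p_1=2·1+1=3,  q_1=2·1+0=2
fundamental: x₁=3, y₁=2  (since 9 − 2·4 = 1)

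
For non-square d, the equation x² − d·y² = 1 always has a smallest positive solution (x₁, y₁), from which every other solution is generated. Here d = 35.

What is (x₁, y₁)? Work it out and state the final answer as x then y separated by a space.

[5; 1,10] for √35; ℓ=2 ⇒ convergent index 1
a_0=5:  p_0=5·1+0=5,  q_0=5·0+1=1
a_1=1:  p_1=1·5+1=6,  q_1=1·1+0=1
→ (6, 1).  Check: 6²=36, 35·1²=35, difference 1.

6 1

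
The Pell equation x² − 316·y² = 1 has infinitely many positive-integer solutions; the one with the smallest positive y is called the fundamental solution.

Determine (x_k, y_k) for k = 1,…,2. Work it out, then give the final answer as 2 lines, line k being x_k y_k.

√316 → a₀=17, period (1,3,2,8,2,3,1,34); ℓ=8 even so k=7
a_0=17:  p_0=17·1+0=17,  q_0=17·0+1=1
a_1=1:  p_1=1·17+1=18,  q_1=1·1+0=1
a_2=3:  p_2=3·18+17=71,  q_2=3·1+1=4
a_3=2:  p_3=2·71+18=160,  q_3=2·4+1=9
…
a_6=3:  p_6=3·2862+1351=9937,  q_6=3·161+76=559
a_7=1:  p_7=1·9937+2862=12799,  q_7=1·559+161=720
fundamental: x₁=12799, y₁=720  (since 163814401 − 316·518400 = 1)
(x_2, y_2) = (12799·12799 + 316·720·720, 12799·720 + 720·12799) = (327628801, 18430560)

12799 720
327628801 18430560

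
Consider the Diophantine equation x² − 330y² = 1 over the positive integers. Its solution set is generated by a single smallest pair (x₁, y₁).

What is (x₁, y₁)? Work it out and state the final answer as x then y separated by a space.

[18; 6,36] for √330; ℓ=2 ⇒ convergent index 1
k=0  a_k=18  p_k/q_k = 18/1
k=1  a_k=6  p_k/q_k = 109/6
→ (109, 6).  Check: 109²=11881, 330·6²=11880, difference 1.

109 6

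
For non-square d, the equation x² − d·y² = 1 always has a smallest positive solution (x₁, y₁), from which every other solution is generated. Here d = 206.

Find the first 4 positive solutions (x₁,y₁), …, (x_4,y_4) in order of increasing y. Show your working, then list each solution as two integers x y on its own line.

59535 4148
7088832449 493902360
844067279642895 58808954001052
100503090979990675201 7002382152411359280

d=206: √d = [14; 2,1,5,14,5,1,2,28] (ℓ=8, even), read p_7/q_7
i=0: a=14 ⇒ p=14, q=1
i=1: a=2 ⇒ p=29, q=2
i=2: a=1 ⇒ p=43, q=3
i=3: a=5 ⇒ p=244, q=17
i=4: a=14 ⇒ p=3459, q=241
…
i=6: a=1 ⇒ p=20998, q=1463
i=7: a=2 ⇒ p=59535, q=4148
(x₁, y₁) = (59535, 4148);  59535² − 206·4148² = 1 ✓
(59535+4148√206)^2 = 7088832449 + 493902360√206
(59535+4148√206)^3 = 844067279642895 + 58808954001052√206
(59535+4148√206)^4 = 100503090979990675201 + 7002382152411359280√206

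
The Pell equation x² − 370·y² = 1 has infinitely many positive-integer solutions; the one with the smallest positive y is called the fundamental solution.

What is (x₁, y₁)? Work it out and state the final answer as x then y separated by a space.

213859 11118

d=370: √d = [19; 4,4,38] (ℓ=3, odd), read p_5/q_5
step 0: (19, 1)  from 19·(1,0) + (0,1)
step 1: (77, 4)  from 4·(19,1) + (1,0)
…
step 4: (50339, 2617)  from 4·(12503,650) + (327,17)
step 5: (213859, 11118)  from 4·(50339,2617) + (12503,650)
fundamental: x₁=213859, y₁=11118  (since 45735671881 − 370·123609924 = 1)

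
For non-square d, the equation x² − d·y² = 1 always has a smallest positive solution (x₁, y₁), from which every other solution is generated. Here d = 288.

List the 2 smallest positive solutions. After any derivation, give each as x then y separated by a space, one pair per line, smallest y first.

17 1
577 34

√288 → a₀=16, period (1,32); ℓ=2 even so k=1
i=0: a=16 ⇒ p=16, q=1
i=1: a=1 ⇒ p=17, q=1
(x₁, y₁) = (17, 1);  17² − 288·1² = 1 ✓
(x_2, y_2) = (17·17 + 288·1·1, 17·1 + 1·17) = (577, 34)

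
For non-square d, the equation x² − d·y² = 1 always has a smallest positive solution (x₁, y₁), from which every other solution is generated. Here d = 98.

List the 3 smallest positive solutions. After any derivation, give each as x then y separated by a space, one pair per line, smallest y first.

d=98: √d = [9; 1,8,1,18] (ℓ=4, even), read p_3/q_3
i=0: a=9 ⇒ p=9, q=1
i=1: a=1 ⇒ p=10, q=1
i=2: a=8 ⇒ p=89, q=9
i=3: a=1 ⇒ p=99, q=10
(x₁, y₁) = (99, 10);  99² − 98·10² = 1 ✓
(99+10√98)^2 = 19601 + 1980√98
(99+10√98)^3 = 3880899 + 392030√98

99 10
19601 1980
3880899 392030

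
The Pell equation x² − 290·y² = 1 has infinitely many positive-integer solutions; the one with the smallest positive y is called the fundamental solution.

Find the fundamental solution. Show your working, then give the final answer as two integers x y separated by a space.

d=290: √d = [17; 34] (ℓ=1, odd), read p_1/q_1
a_0=17:  p_0=17·1+0=17,  q_0=17·0+1=1
a_1=34:  p_1=34·17+1=579,  q_1=34·1+0=34
→ (579, 34).  Check: 579²=335241, 290·34²=335240, difference 1.

579 34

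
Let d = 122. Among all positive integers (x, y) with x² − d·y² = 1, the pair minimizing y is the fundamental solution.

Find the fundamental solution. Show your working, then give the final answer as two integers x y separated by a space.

[11; 22] for √122; ℓ=1 ⇒ convergent index 1
i=0: a=11 ⇒ p=11, q=1
i=1: a=22 ⇒ p=243, q=22
(x₁, y₁) = (243, 22);  243² − 122·22² = 1 ✓

243 22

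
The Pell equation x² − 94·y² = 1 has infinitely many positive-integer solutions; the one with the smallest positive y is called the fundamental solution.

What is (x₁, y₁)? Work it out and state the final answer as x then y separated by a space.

2143295 221064

d=94: √d = [9; 1,2,3,1,1,…,2,1,18] (ℓ=16, even), read p_15/q_15
i=0: a=9 ⇒ p=9, q=1
…
i=2: a=2 ⇒ p=29, q=3
i=3: a=3 ⇒ p=97, q=10
…
i=6: a=5 ⇒ p=1241, q=128
i=7: a=1 ⇒ p=1464, q=151
…
i=9: a=1 ⇒ p=14417, q=1487
i=10: a=5 ⇒ p=85038, q=8771
i=11: a=1 ⇒ p=99455, q=10258
…
i=14: a=2 ⇒ p=1490361, q=153719
i=15: a=1 ⇒ p=2143295, q=221064
(x₁, y₁) = (2143295, 221064);  2143295² − 94·221064² = 1 ✓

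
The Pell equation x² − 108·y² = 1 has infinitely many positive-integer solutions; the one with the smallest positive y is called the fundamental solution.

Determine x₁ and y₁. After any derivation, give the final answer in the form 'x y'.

d=108: √d = [10; 2,1,1,4,1,1,2,20] (ℓ=8, even), read p_7/q_7
k=0  a_k=10  p_k/q_k = 10/1
k=1  a_k=2  p_k/q_k = 21/2
…
k=3  a_k=1  p_k/q_k = 52/5
k=4  a_k=4  p_k/q_k = 239/23
…
k=6  a_k=1  p_k/q_k = 530/51
k=7  a_k=2  p_k/q_k = 1351/130
fundamental: x₁=1351, y₁=130  (since 1825201 − 108·16900 = 1)

1351 130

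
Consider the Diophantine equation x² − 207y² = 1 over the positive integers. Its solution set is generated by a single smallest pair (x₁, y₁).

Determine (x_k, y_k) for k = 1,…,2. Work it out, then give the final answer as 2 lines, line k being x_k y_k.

d=207: √d = [14; 2,1,1,2,1,1,2,28] (ℓ=8, even), read p_7/q_7
step 0: (14, 1)  from 14·(1,0) + (0,1)
step 1: (29, 2)  from 2·(14,1) + (1,0)
…
step 3: (72, 5)  from 1·(43,3) + (29,2)
step 4: (187, 13)  from 2·(72,5) + (43,3)
step 5: (259, 18)  from 1·(187,13) + (72,5)
step 6: (446, 31)  from 1·(259,18) + (187,13)
step 7: (1151, 80)  from 2·(446,31) + (259,18)
→ (1151, 80).  Check: 1151²=1324801, 207·80²=1324800, difference 1.
k=2:  x_2 = 1151·1151+207·80·80 = 2649601,  y_2 = 1151·80+80·1151 = 184160

1151 80
2649601 184160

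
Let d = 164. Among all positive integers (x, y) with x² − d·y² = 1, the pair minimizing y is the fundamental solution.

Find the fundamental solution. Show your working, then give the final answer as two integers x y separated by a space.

√164 → a₀=12, period (1,4,6,4,1,24); ℓ=6 even so k=5
a_0=12:  p_0=12·1+0=12,  q_0=12·0+1=1
a_1=1:  p_1=1·12+1=13,  q_1=1·1+0=1
…
a_4=4:  p_4=4·397+64=1652,  q_4=4·31+5=129
a_5=1:  p_5=1·1652+397=2049,  q_5=1·129+31=160
→ (2049, 160).  Check: 2049²=4198401, 164·160²=4198400, difference 1.

2049 160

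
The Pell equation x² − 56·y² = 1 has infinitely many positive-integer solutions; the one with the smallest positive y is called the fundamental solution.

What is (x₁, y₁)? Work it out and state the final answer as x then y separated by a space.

15 2

√56 = [7; 2,14, …], period ℓ=2 (even) → k=1
i=0: a=7 ⇒ p=7, q=1
i=1: a=2 ⇒ p=15, q=2
→ (15, 2).  Check: 15²=225, 56·2²=224, difference 1.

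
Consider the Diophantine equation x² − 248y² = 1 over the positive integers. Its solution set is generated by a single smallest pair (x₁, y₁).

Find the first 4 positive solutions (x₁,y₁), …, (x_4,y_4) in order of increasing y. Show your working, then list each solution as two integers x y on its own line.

63 4
7937 504
999999 63500
125991937 8000496

d=248: √d = [15; 1,2,1,30] (ℓ=4, even), read p_3/q_3
a_0=15:  p_0=15·1+0=15,  q_0=15·0+1=1
a_1=1:  p_1=1·15+1=16,  q_1=1·1+0=1
a_2=2:  p_2=2·16+15=47,  q_2=2·1+1=3
a_3=1:  p_3=1·47+16=63,  q_3=1·3+1=4
→ (63, 4).  Check: 63²=3969, 248·4²=3968, difference 1.
(x_2, y_2) = (63·63 + 248·4·4, 63·4 + 4·63) = (7937, 504)
(x_3, y_3) = (63·7937 + 248·4·504, 63·504 + 4·7937) = (999999, 63500)
(x_4, y_4) = (63·999999 + 248·4·63500, 63·63500 + 4·999999) = (125991937, 8000496)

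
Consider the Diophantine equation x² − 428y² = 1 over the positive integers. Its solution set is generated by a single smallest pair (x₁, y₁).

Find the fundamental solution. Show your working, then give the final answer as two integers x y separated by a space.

d=428: √d = [20; 1,2,4,1,5,10,5,1,4,2,1,40] (ℓ=12, even), read p_11/q_11
step 0: (20, 1)  from 20·(1,0) + (0,1)
step 1: (21, 1)  from 1·(20,1) + (1,0)
…
step 4: (331, 16)  from 1·(269,13) + (62,3)
step 5: (1924, 93)  from 5·(331,16) + (269,13)
…
step 8: (119350, 5769)  from 1·(99779,4823) + (19571,946)
…
step 10: (1273708, 61567)  from 2·(577179,27899) + (119350,5769)
step 11: (1850887, 89466)  from 1·(1273708,61567) + (577179,27899)
fundamental: x₁=1850887, y₁=89466  (since 3425782686769 − 428·8004165156 = 1)

1850887 89466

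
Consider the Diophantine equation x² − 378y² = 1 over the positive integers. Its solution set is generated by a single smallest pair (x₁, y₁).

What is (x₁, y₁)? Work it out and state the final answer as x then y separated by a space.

√378 → a₀=19, period (2,3,1,4,1,3,2,38); ℓ=8 even so k=7
a_0=19:  p_0=19·1+0=19,  q_0=19·0+1=1
a_1=2:  p_1=2·19+1=39,  q_1=2·1+0=2
a_2=3:  p_2=3·39+19=136,  q_2=3·2+1=7
a_3=1:  p_3=1·136+39=175,  q_3=1·7+2=9
a_4=4:  p_4=4·175+136=836,  q_4=4·9+7=43
a_5=1:  p_5=1·836+175=1011,  q_5=1·43+9=52
a_6=3:  p_6=3·1011+836=3869,  q_6=3·52+43=199
a_7=2:  p_7=2·3869+1011=8749,  q_7=2·199+52=450
→ (8749, 450).  Check: 8749²=76545001, 378·450²=76545000, difference 1.

8749 450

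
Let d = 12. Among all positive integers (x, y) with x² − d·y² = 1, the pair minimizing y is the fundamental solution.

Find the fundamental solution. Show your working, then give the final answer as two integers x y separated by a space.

√12 = [3; 2,6, …], period ℓ=2 (even) → k=1
a_0=3:  p_0=3·1+0=3,  q_0=3·0+1=1
a_1=2:  p_1=2·3+1=7,  q_1=2·1+0=2
fundamental: x₁=7, y₁=2  (since 49 − 12·4 = 1)

7 2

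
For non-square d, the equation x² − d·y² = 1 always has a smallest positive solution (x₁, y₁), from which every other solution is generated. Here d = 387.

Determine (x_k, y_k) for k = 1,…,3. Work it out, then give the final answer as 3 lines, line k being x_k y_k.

√387 → a₀=19, period (1,2,19,2,1,38); ℓ=6 even so k=5
i=0: a=19 ⇒ p=19, q=1
i=1: a=1 ⇒ p=20, q=1
…
i=3: a=19 ⇒ p=1141, q=58
i=4: a=2 ⇒ p=2341, q=119
i=5: a=1 ⇒ p=3482, q=177
→ (3482, 177).  Check: 3482²=12124324, 387·177²=12124323, difference 1.
(3482+177√387)^2 = 24248647 + 1232628√387
(3482+177√387)^3 = 168867574226 + 8584021215√387

3482 177
24248647 1232628
168867574226 8584021215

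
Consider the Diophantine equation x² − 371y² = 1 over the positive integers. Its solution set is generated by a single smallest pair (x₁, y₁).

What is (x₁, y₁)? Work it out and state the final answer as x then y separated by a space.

1695 88

√371 → a₀=19, period (3,1,4,1,3,38); ℓ=6 even so k=5
step 0: (19, 1)  from 19·(1,0) + (0,1)
…
step 4: (443, 23)  from 1·(366,19) + (77,4)
step 5: (1695, 88)  from 3·(443,23) + (366,19)
→ (1695, 88).  Check: 1695²=2873025, 371·88²=2873024, difference 1.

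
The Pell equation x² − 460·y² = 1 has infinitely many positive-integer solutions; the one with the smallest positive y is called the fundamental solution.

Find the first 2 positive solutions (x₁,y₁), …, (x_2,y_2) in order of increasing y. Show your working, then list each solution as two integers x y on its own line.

[21; 2,4,3,1,2,10,2,1,3,4,2,42] for √460; ℓ=12 ⇒ convergent index 11
i=0: a=21 ⇒ p=21, q=1
i=1: a=2 ⇒ p=43, q=2
…
i=3: a=3 ⇒ p=622, q=29
i=4: a=1 ⇒ p=815, q=38
…
i=9: a=3 ⇒ p=265693, q=12388
i=10: a=4 ⇒ p=1135029, q=52921
i=11: a=2 ⇒ p=2535751, q=118230
(x₁, y₁) = (2535751, 118230);  2535751² − 460·118230² = 1 ✓
n=2: (2535751,118230)∘(2535751,118230) = (2535751·2535751+460·118230·118230, 2535751·118230+118230·2535751) = (12860066268001,599603681460)

2535751 118230
12860066268001 599603681460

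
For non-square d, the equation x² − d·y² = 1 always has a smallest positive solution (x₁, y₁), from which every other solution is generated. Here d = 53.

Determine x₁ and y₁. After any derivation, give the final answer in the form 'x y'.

66249 9100

d=53: √d = [7; 3,1,1,3,14] (ℓ=5, odd), read p_9/q_9
k=0  a_k=7  p_k/q_k = 7/1
…
k=2  a_k=1  p_k/q_k = 29/4
k=3  a_k=1  p_k/q_k = 51/7
k=4  a_k=3  p_k/q_k = 182/25
k=5  a_k=14  p_k/q_k = 2599/357
…
k=7  a_k=1  p_k/q_k = 10578/1453
k=8  a_k=1  p_k/q_k = 18557/2549
k=9  a_k=3  p_k/q_k = 66249/9100
(x₁, y₁) = (66249, 9100);  66249² − 53·9100² = 1 ✓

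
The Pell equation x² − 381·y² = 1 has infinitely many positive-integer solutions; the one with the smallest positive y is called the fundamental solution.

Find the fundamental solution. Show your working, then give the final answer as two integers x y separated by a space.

√381 = [19; 1,1,12,1,1,38, …], period ℓ=6 (even) → k=5
i=0: a=19 ⇒ p=19, q=1
i=1: a=1 ⇒ p=20, q=1
i=2: a=1 ⇒ p=39, q=2
i=3: a=12 ⇒ p=488, q=25
i=4: a=1 ⇒ p=527, q=27
i=5: a=1 ⇒ p=1015, q=52
(x₁, y₁) = (1015, 52);  1015² − 381·52² = 1 ✓

1015 52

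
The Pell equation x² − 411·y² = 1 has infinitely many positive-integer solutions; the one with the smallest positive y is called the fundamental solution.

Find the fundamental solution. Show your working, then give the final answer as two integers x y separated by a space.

d=411: √d = [20; 3,1,1,1,19,1,1,1,3,40] (ℓ=10, even), read p_9/q_9
step 0: (20, 1)  from 20·(1,0) + (0,1)
step 1: (61, 3)  from 3·(20,1) + (1,0)
step 2: (81, 4)  from 1·(61,3) + (20,1)
step 3: (142, 7)  from 1·(81,4) + (61,3)
…
step 6: (4602, 227)  from 1·(4379,216) + (223,11)
step 7: (8981, 443)  from 1·(4602,227) + (4379,216)
step 8: (13583, 670)  from 1·(8981,443) + (4602,227)
step 9: (49730, 2453)  from 3·(13583,670) + (8981,443)
→ (49730, 2453).  Check: 49730²=2473072900, 411·2453²=2473072899, difference 1.

49730 2453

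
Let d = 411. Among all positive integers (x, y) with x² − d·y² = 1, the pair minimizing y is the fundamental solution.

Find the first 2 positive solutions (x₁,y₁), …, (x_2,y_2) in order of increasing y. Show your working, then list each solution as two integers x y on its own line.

[20; 3,1,1,1,19,1,1,1,3,40] for √411; ℓ=10 ⇒ convergent index 9
a_0=20:  p_0=20·1+0=20,  q_0=20·0+1=1
…
a_3=1:  p_3=1·81+61=142,  q_3=1·4+3=7
…
a_7=1:  p_7=1·4602+4379=8981,  q_7=1·227+216=443
a_8=1:  p_8=1·8981+4602=13583,  q_8=1·443+227=670
a_9=3:  p_9=3·13583+8981=49730,  q_9=3·670+443=2453
(x₁, y₁) = (49730, 2453);  49730² − 411·2453² = 1 ✓
(49730+2453√411)^2 = 4946145799 + 243975380√411

49730 2453
4946145799 243975380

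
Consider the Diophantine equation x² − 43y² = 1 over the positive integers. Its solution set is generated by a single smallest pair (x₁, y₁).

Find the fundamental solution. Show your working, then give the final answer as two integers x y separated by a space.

√43 → a₀=6, period (1,1,3,1,5,1,3,1,1,12); ℓ=10 even so k=9
a_0=6:  p_0=6·1+0=6,  q_0=6·0+1=1
a_1=1:  p_1=1·6+1=7,  q_1=1·1+0=1
a_2=1:  p_2=1·7+6=13,  q_2=1·1+1=2
a_3=3:  p_3=3·13+7=46,  q_3=3·2+1=7
a_4=1:  p_4=1·46+13=59,  q_4=1·7+2=9
…
a_8=1:  p_8=1·1541+400=1941,  q_8=1·235+61=296
a_9=1:  p_9=1·1941+1541=3482,  q_9=1·296+235=531
(x₁, y₁) = (3482, 531);  3482² − 43·531² = 1 ✓

3482 531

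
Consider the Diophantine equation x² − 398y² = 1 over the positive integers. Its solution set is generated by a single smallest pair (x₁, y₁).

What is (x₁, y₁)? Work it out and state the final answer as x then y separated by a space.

√398 → a₀=19, period (1,18,1,38); ℓ=4 even so k=3
a_0=19:  p_0=19·1+0=19,  q_0=19·0+1=1
a_1=1:  p_1=1·19+1=20,  q_1=1·1+0=1
a_2=18:  p_2=18·20+19=379,  q_2=18·1+1=19
a_3=1:  p_3=1·379+20=399,  q_3=1·19+1=20
→ (399, 20).  Check: 399²=159201, 398·20²=159200, difference 1.

399 20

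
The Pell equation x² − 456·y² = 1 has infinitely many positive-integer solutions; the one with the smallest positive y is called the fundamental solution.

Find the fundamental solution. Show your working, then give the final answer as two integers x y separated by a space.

1025 48

[21; 2,1,4,1,2,42] for √456; ℓ=6 ⇒ convergent index 5
i=0: a=21 ⇒ p=21, q=1
i=1: a=2 ⇒ p=43, q=2
i=2: a=1 ⇒ p=64, q=3
i=3: a=4 ⇒ p=299, q=14
i=4: a=1 ⇒ p=363, q=17
i=5: a=2 ⇒ p=1025, q=48
fundamental: x₁=1025, y₁=48  (since 1050625 − 456·2304 = 1)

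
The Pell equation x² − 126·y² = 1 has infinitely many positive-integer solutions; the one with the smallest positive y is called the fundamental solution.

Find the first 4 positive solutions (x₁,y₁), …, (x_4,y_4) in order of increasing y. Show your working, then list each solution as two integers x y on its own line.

d=126: √d = [11; 4,2,4,22] (ℓ=4, even), read p_3/q_3
step 0: (11, 1)  from 11·(1,0) + (0,1)
step 1: (45, 4)  from 4·(11,1) + (1,0)
step 2: (101, 9)  from 2·(45,4) + (11,1)
step 3: (449, 40)  from 4·(101,9) + (45,4)
(x₁, y₁) = (449, 40);  449² − 126·40² = 1 ✓
n=2: (449,40)∘(449,40) = (449·449+126·40·40, 449·40+40·449) = (403201,35920)
n=3: (403201,35920)∘(449,40) = (449·403201+126·40·35920, 449·35920+40·403201) = (362074049,32256120)
n=4: (362074049,32256120)∘(449,40) = (449·362074049+126·40·32256120, 449·32256120+40·362074049) = (325142092801,28965959840)

449 40
403201 35920
362074049 32256120
325142092801 28965959840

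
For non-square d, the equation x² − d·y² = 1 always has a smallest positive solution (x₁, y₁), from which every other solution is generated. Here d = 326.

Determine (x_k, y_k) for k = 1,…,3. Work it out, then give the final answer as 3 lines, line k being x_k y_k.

[18; 18,36] for √326; ℓ=2 ⇒ convergent index 1
a_0=18:  p_0=18·1+0=18,  q_0=18·0+1=1
a_1=18:  p_1=18·18+1=325,  q_1=18·1+0=18
(x₁, y₁) = (325, 18);  325² − 326·18² = 1 ✓
n=2: (325,18)∘(325,18) = (325·325+326·18·18, 325·18+18·325) = (211249,11700)
n=3: (211249,11700)∘(325,18) = (325·211249+326·18·11700, 325·11700+18·211249) = (137311525,7604982)

325 18
211249 11700
137311525 7604982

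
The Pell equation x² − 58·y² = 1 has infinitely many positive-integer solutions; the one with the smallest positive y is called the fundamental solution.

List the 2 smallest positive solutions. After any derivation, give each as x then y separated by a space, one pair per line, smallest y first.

[7; 1,1,1,1,1,1,14] for √58; ℓ=7 ⇒ convergent index 13
a_0=7:  p_0=7·1+0=7,  q_0=7·0+1=1
…
a_8=1:  p_8=1·1447+99=1546,  q_8=1·190+13=203
a_9=1:  p_9=1·1546+1447=2993,  q_9=1·203+190=393
…
a_12=1:  p_12=1·7532+4539=12071,  q_12=1·989+596=1585
a_13=1:  p_13=1·12071+7532=19603,  q_13=1·1585+989=2574
→ (19603, 2574).  Check: 19603²=384277609, 58·2574²=384277608, difference 1.
(19603+2574√58)^2 = 768555217 + 100916244√58

19603 2574
768555217 100916244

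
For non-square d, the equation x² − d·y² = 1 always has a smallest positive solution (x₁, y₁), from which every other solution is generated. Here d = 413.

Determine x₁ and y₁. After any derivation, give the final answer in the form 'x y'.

√413 = [20; 3,9,1,4,1,9,3,40, …], period ℓ=8 (even) → k=7
a_0=20:  p_0=20·1+0=20,  q_0=20·0+1=1
a_1=3:  p_1=3·20+1=61,  q_1=3·1+0=3
…
a_3=1:  p_3=1·569+61=630,  q_3=1·28+3=31
…
a_6=9:  p_6=9·3719+3089=36560,  q_6=9·183+152=1799
a_7=3:  p_7=3·36560+3719=113399,  q_7=3·1799+183=5580
fundamental: x₁=113399, y₁=5580  (since 12859333201 − 413·31136400 = 1)

113399 5580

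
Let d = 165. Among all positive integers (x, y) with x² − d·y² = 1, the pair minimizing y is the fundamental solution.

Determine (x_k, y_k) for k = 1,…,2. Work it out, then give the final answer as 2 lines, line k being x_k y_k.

√165 = [12; 1,5,2,5,1,24, …], period ℓ=6 (even) → k=5
k=0  a_k=12  p_k/q_k = 12/1
…
k=4  a_k=5  p_k/q_k = 912/71
k=5  a_k=1  p_k/q_k = 1079/84
(x₁, y₁) = (1079, 84);  1079² − 165·84² = 1 ✓
n=2: (1079,84)∘(1079,84) = (1079·1079+165·84·84, 1079·84+84·1079) = (2328481,181272)

1079 84
2328481 181272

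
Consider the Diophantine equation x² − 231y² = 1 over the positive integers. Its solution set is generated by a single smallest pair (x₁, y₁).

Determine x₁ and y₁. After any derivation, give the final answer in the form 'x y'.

d=231: √d = [15; 5,30] (ℓ=2, even), read p_1/q_1
i=0: a=15 ⇒ p=15, q=1
i=1: a=5 ⇒ p=76, q=5
(x₁, y₁) = (76, 5);  76² − 231·5² = 1 ✓

76 5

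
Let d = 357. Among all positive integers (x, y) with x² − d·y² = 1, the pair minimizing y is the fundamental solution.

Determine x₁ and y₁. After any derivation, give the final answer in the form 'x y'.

[18; 1,8,2,8,1,36] for √357; ℓ=6 ⇒ convergent index 5
a_0=18:  p_0=18·1+0=18,  q_0=18·0+1=1
a_1=1:  p_1=1·18+1=19,  q_1=1·1+0=1
a_2=8:  p_2=8·19+18=170,  q_2=8·1+1=9
a_3=2:  p_3=2·170+19=359,  q_3=2·9+1=19
a_4=8:  p_4=8·359+170=3042,  q_4=8·19+9=161
a_5=1:  p_5=1·3042+359=3401,  q_5=1·161+19=180
→ (3401, 180).  Check: 3401²=11566801, 357·180²=11566800, difference 1.

3401 180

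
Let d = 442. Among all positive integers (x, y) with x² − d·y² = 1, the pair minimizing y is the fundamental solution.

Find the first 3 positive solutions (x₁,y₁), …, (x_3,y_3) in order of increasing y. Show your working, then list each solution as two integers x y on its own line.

883 42
1559377 74172
2753858899 130987710

√442 → a₀=21, period (42); ℓ=1 odd so k=1
i=0: a=21 ⇒ p=21, q=1
i=1: a=42 ⇒ p=883, q=42
(x₁, y₁) = (883, 42);  883² − 442·42² = 1 ✓
n=2: (883,42)∘(883,42) = (883·883+442·42·42, 883·42+42·883) = (1559377,74172)
n=3: (1559377,74172)∘(883,42) = (883·1559377+442·42·74172, 883·74172+42·1559377) = (2753858899,130987710)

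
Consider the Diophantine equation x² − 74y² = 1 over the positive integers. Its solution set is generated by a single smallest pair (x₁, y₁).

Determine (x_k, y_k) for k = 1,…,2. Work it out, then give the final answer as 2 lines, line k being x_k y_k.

d=74: √d = [8; 1,1,1,1,16] (ℓ=5, odd), read p_9/q_9
step 0: (8, 1)  from 8·(1,0) + (0,1)
…
step 3: (26, 3)  from 1·(17,2) + (9,1)
step 4: (43, 5)  from 1·(26,3) + (17,2)
…
step 6: (757, 88)  from 1·(714,83) + (43,5)
step 7: (1471, 171)  from 1·(757,88) + (714,83)
step 8: (2228, 259)  from 1·(1471,171) + (757,88)
step 9: (3699, 430)  from 1·(2228,259) + (1471,171)
fundamental: x₁=3699, y₁=430  (since 13682601 − 74·184900 = 1)
(3699+430√74)^2 = 27365201 + 3181140√74

3699 430
27365201 3181140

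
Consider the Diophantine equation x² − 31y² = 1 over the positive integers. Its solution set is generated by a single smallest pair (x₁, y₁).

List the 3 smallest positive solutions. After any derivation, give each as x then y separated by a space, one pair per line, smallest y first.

1520 273
4620799 829920
14047227440 2522956527

√31 → a₀=5, period (1,1,3,5,3,1,1,10); ℓ=8 even so k=7
i=0: a=5 ⇒ p=5, q=1
…
i=6: a=1 ⇒ p=863, q=155
i=7: a=1 ⇒ p=1520, q=273
→ (1520, 273).  Check: 1520²=2310400, 31·273²=2310399, difference 1.
(1520+273√31)^2 = 4620799 + 829920√31
(1520+273√31)^3 = 14047227440 + 2522956527√31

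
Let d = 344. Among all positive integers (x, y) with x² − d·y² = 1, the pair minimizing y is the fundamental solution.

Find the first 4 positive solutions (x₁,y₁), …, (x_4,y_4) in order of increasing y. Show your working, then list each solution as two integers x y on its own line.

√344 = [18; 1,1,4,1,3,1,4,1,1,36, …], period ℓ=10 (even) → k=9
k=0  a_k=18  p_k/q_k = 18/1
k=1  a_k=1  p_k/q_k = 19/1
k=2  a_k=1  p_k/q_k = 37/2
k=3  a_k=4  p_k/q_k = 167/9
k=4  a_k=1  p_k/q_k = 204/11
k=5  a_k=3  p_k/q_k = 779/42
…
k=7  a_k=4  p_k/q_k = 4711/254
k=8  a_k=1  p_k/q_k = 5694/307
k=9  a_k=1  p_k/q_k = 10405/561
→ (10405, 561).  Check: 10405²=108264025, 344·561²=108264024, difference 1.
(x_2, y_2) = (10405·10405 + 344·561·561, 10405·561 + 561·10405) = (216528049, 11674410)
(x_3, y_3) = (10405·216528049 + 344·561·11674410, 10405·11674410 + 561·216528049) = (4505948689285, 242944471539)
(x_4, y_4) = (10405·4505948689285 + 344·561·242944471539, 10405·242944471539 + 561·4505948689285) = (93768792007492801, 5055674441052180)

10405 561
216528049 11674410
4505948689285 242944471539
93768792007492801 5055674441052180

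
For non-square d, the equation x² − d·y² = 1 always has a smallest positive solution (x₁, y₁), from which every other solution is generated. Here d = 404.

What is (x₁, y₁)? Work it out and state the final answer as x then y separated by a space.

√404 → a₀=20, period (10,40); ℓ=2 even so k=1
a_0=20:  p_0=20·1+0=20,  q_0=20·0+1=1
a_1=10:  p_1=10·20+1=201,  q_1=10·1+0=10
(x₁, y₁) = (201, 10);  201² − 404·10² = 1 ✓

201 10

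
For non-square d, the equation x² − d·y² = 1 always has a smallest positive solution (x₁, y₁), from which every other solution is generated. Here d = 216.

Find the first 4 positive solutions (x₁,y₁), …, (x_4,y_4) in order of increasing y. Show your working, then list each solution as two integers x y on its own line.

485 33
470449 32010
456335045 31049667
442644523201 30118144980

√216 → a₀=14, period (1,2,3,2,1,28); ℓ=6 even so k=5
i=0: a=14 ⇒ p=14, q=1
i=1: a=1 ⇒ p=15, q=1
i=2: a=2 ⇒ p=44, q=3
i=3: a=3 ⇒ p=147, q=10
i=4: a=2 ⇒ p=338, q=23
i=5: a=1 ⇒ p=485, q=33
(x₁, y₁) = (485, 33);  485² − 216·33² = 1 ✓
n=2: (485,33)∘(485,33) = (485·485+216·33·33, 485·33+33·485) = (470449,32010)
n=3: (470449,32010)∘(485,33) = (485·470449+216·33·32010, 485·32010+33·470449) = (456335045,31049667)
n=4: (456335045,31049667)∘(485,33) = (485·456335045+216·33·31049667, 485·31049667+33·456335045) = (442644523201,30118144980)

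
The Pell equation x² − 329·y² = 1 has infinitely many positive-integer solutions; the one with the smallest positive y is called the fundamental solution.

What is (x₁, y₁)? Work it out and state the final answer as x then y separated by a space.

2376415 131016

√329 → a₀=18, period (7,4,2,1,1,4,1,1,2,4,7,36); ℓ=12 even so k=11
a_0=18:  p_0=18·1+0=18,  q_0=18·0+1=1
a_1=7:  p_1=7·18+1=127,  q_1=7·1+0=7
a_2=4:  p_2=4·127+18=526,  q_2=4·7+1=29
a_3=2:  p_3=2·526+127=1179,  q_3=2·29+7=65
a_4=1:  p_4=1·1179+526=1705,  q_4=1·65+29=94
a_5=1:  p_5=1·1705+1179=2884,  q_5=1·94+65=159
a_6=4:  p_6=4·2884+1705=13241,  q_6=4·159+94=730
a_7=1:  p_7=1·13241+2884=16125,  q_7=1·730+159=889
a_8=1:  p_8=1·16125+13241=29366,  q_8=1·889+730=1619
a_9=2:  p_9=2·29366+16125=74857,  q_9=2·1619+889=4127
a_10=4:  p_10=4·74857+29366=328794,  q_10=4·4127+1619=18127
a_11=7:  p_11=7·328794+74857=2376415,  q_11=7·18127+4127=131016
(x₁, y₁) = (2376415, 131016);  2376415² − 329·131016² = 1 ✓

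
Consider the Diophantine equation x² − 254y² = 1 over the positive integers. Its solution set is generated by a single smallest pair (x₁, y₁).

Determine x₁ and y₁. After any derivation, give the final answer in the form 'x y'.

255 16

d=254: √d = [15; 1,14,1,30] (ℓ=4, even), read p_3/q_3
k=0  a_k=15  p_k/q_k = 15/1
…
k=2  a_k=14  p_k/q_k = 239/15
k=3  a_k=1  p_k/q_k = 255/16
→ (255, 16).  Check: 255²=65025, 254·16²=65024, difference 1.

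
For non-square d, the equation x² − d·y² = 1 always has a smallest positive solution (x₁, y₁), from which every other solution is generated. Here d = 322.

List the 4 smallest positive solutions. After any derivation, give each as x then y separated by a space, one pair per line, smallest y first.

323 18
208657 11628
134792099 7511670
87075487297 4852527192

d=322: √d = [17; 1,16,1,34] (ℓ=4, even), read p_3/q_3
step 0: (17, 1)  from 17·(1,0) + (0,1)
…
step 2: (305, 17)  from 16·(18,1) + (17,1)
step 3: (323, 18)  from 1·(305,17) + (18,1)
(x₁, y₁) = (323, 18);  323² − 322·18² = 1 ✓
(323+18√322)^2 = 208657 + 11628√322
(323+18√322)^3 = 134792099 + 7511670√322
(323+18√322)^4 = 87075487297 + 4852527192√322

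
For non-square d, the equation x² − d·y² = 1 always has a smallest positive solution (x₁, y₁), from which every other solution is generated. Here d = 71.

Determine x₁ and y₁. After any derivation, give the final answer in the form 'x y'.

√71 → a₀=8, period (2,2,1,7,1,2,2,16); ℓ=8 even so k=7
i=0: a=8 ⇒ p=8, q=1
i=1: a=2 ⇒ p=17, q=2
…
i=4: a=7 ⇒ p=455, q=54
…
i=6: a=2 ⇒ p=1483, q=176
i=7: a=2 ⇒ p=3480, q=413
fundamental: x₁=3480, y₁=413  (since 12110400 − 71·170569 = 1)

3480 413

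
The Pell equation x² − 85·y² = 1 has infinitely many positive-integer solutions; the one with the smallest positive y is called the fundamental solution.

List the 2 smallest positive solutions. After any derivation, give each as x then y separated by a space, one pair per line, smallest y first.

[9; 4,1,1,4,18] for √85; ℓ=5 ⇒ convergent index 9
i=0: a=9 ⇒ p=9, q=1
i=1: a=4 ⇒ p=37, q=4
i=2: a=1 ⇒ p=46, q=5
…
i=4: a=4 ⇒ p=378, q=41
i=5: a=18 ⇒ p=6887, q=747
i=6: a=4 ⇒ p=27926, q=3029
i=7: a=1 ⇒ p=34813, q=3776
i=8: a=1 ⇒ p=62739, q=6805
i=9: a=4 ⇒ p=285769, q=30996
(x₁, y₁) = (285769, 30996);  285769² − 85·30996² = 1 ✓
(x_2, y_2) = (285769·285769 + 85·30996·30996, 285769·30996 + 30996·285769) = (163327842721, 17715391848)

285769 30996
163327842721 17715391848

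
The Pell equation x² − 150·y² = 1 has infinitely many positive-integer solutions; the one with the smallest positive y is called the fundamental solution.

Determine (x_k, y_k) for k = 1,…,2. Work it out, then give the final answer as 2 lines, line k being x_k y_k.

√150 → a₀=12, period (4,24); ℓ=2 even so k=1
a_0=12:  p_0=12·1+0=12,  q_0=12·0+1=1
a_1=4:  p_1=4·12+1=49,  q_1=4·1+0=4
(x₁, y₁) = (49, 4);  49² − 150·4² = 1 ✓
(49+4√150)^2 = 4801 + 392√150

49 4
4801 392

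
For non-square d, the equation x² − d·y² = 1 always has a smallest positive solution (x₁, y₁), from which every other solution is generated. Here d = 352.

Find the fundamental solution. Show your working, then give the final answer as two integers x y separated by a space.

√352 = [18; 1,3,5,9,5,3,1,36, …], period ℓ=8 (even) → k=7
k=0  a_k=18  p_k/q_k = 18/1
k=1  a_k=1  p_k/q_k = 19/1
…
k=3  a_k=5  p_k/q_k = 394/21
k=4  a_k=9  p_k/q_k = 3621/193
k=5  a_k=5  p_k/q_k = 18499/986
k=6  a_k=3  p_k/q_k = 59118/3151
k=7  a_k=1  p_k/q_k = 77617/4137
→ (77617, 4137).  Check: 77617²=6024398689, 352·4137²=6024398688, difference 1.

77617 4137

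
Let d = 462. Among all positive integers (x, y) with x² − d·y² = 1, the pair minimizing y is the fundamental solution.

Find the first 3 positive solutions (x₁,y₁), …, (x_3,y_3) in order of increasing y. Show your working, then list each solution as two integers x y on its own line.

d=462: √d = [21; 2,42] (ℓ=2, even), read p_1/q_1
step 0: (21, 1)  from 21·(1,0) + (0,1)
step 1: (43, 2)  from 2·(21,1) + (1,0)
fundamental: x₁=43, y₁=2  (since 1849 − 462·4 = 1)
(43+2√462)^2 = 3697 + 172√462
(43+2√462)^3 = 317899 + 14790√462

43 2
3697 172
317899 14790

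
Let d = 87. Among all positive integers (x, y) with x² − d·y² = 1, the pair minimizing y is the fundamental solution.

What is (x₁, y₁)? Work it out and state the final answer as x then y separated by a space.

28 3

√87 → a₀=9, period (3,18); ℓ=2 even so k=1
step 0: (9, 1)  from 9·(1,0) + (0,1)
step 1: (28, 3)  from 3·(9,1) + (1,0)
→ (28, 3).  Check: 28²=784, 87·3²=783, difference 1.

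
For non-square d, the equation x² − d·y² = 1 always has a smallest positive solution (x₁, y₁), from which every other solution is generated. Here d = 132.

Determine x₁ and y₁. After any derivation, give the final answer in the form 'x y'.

23 2

√132 → a₀=11, period (2,22); ℓ=2 even so k=1
step 0: (11, 1)  from 11·(1,0) + (0,1)
step 1: (23, 2)  from 2·(11,1) + (1,0)
(x₁, y₁) = (23, 2);  23² − 132·2² = 1 ✓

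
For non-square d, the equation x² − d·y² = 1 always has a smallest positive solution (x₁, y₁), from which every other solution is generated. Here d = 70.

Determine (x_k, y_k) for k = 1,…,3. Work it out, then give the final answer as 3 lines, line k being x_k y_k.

d=70: √d = [8; 2,1,2,1,2,16] (ℓ=6, even), read p_5/q_5
i=0: a=8 ⇒ p=8, q=1
…
i=3: a=2 ⇒ p=67, q=8
i=4: a=1 ⇒ p=92, q=11
i=5: a=2 ⇒ p=251, q=30
fundamental: x₁=251, y₁=30  (since 63001 − 70·900 = 1)
k=2:  x_2 = 251·251+70·30·30 = 126001,  y_2 = 251·30+30·251 = 15060
k=3:  x_3 = 251·126001+70·30·15060 = 63252251,  y_3 = 251·15060+30·126001 = 7560090

251 30
126001 15060
63252251 7560090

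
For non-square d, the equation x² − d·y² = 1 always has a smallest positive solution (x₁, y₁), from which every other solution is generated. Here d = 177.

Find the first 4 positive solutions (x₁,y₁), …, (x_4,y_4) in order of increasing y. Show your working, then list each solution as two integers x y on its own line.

[13; 3,3,2,8,2,3,3,26] for √177; ℓ=8 ⇒ convergent index 7
step 0: (13, 1)  from 13·(1,0) + (0,1)
…
step 3: (306, 23)  from 2·(133,10) + (40,3)
step 4: (2581, 194)  from 8·(306,23) + (133,10)
step 5: (5468, 411)  from 2·(2581,194) + (306,23)
step 6: (18985, 1427)  from 3·(5468,411) + (2581,194)
step 7: (62423, 4692)  from 3·(18985,1427) + (5468,411)
fundamental: x₁=62423, y₁=4692  (since 3896630929 − 177·22014864 = 1)
(x_2, y_2) = (62423·62423 + 177·4692·4692, 62423·4692 + 4692·62423) = (7793261857, 585777432)
(x_3, y_3) = (62423·7793261857 + 177·4692·585777432, 62423·585777432 + 4692·7793261857) = (972957569736599, 73131969270780)
(x_4, y_4) = (62423·972957569736599 + 177·4692·73131969270780, 62423·73131969270780 + 4692·972957569736599) = (121469860743542176897, 9130233834994022448)

62423 4692
7793261857 585777432
972957569736599 73131969270780
121469860743542176897 9130233834994022448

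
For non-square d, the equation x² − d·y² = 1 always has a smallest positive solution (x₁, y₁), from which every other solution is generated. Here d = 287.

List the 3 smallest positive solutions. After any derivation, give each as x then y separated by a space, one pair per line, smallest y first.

[16; 1,15,1,32] for √287; ℓ=4 ⇒ convergent index 3
i=0: a=16 ⇒ p=16, q=1
…
i=2: a=15 ⇒ p=271, q=16
i=3: a=1 ⇒ p=288, q=17
(x₁, y₁) = (288, 17);  288² − 287·17² = 1 ✓
k=2:  x_2 = 288·288+287·17·17 = 165887,  y_2 = 288·17+17·288 = 9792
k=3:  x_3 = 288·165887+287·17·9792 = 95550624,  y_3 = 288·9792+17·165887 = 5640175

288 17
165887 9792
95550624 5640175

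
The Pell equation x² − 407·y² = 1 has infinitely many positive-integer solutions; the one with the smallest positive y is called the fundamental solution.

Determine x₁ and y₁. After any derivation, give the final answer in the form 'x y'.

√407 → a₀=20, period (5,1,2,1,5,40); ℓ=6 even so k=5
a_0=20:  p_0=20·1+0=20,  q_0=20·0+1=1
a_1=5:  p_1=5·20+1=101,  q_1=5·1+0=5
a_2=1:  p_2=1·101+20=121,  q_2=1·5+1=6
a_3=2:  p_3=2·121+101=343,  q_3=2·6+5=17
a_4=1:  p_4=1·343+121=464,  q_4=1·17+6=23
a_5=5:  p_5=5·464+343=2663,  q_5=5·23+17=132
→ (2663, 132).  Check: 2663²=7091569, 407·132²=7091568, difference 1.

2663 132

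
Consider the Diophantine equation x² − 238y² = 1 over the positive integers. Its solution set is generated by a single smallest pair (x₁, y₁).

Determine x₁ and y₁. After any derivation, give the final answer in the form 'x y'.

√238 → a₀=15, period (2,2,1,14,1,2,2,30); ℓ=8 even so k=7
step 0: (15, 1)  from 15·(1,0) + (0,1)
step 1: (31, 2)  from 2·(15,1) + (1,0)
step 2: (77, 5)  from 2·(31,2) + (15,1)
step 3: (108, 7)  from 1·(77,5) + (31,2)
step 4: (1589, 103)  from 14·(108,7) + (77,5)
…
step 6: (4983, 323)  from 2·(1697,110) + (1589,103)
step 7: (11663, 756)  from 2·(4983,323) + (1697,110)
(x₁, y₁) = (11663, 756);  11663² − 238·756² = 1 ✓

11663 756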